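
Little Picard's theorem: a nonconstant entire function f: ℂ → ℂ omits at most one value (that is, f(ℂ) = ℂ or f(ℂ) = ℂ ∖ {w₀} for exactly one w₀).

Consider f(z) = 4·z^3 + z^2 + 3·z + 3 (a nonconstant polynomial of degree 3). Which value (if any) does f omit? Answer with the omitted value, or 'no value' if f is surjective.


Little Picard bounds the complement of f(ℂ) to at most one point.
For every w ∈ ℂ, the equation p(z) − w = 0 is a nonconstant polynomial in z and hence has at least one root by the fundamental theorem of algebra. So p is surjective onto ℂ, omitting no value.

Omitted value: no value.


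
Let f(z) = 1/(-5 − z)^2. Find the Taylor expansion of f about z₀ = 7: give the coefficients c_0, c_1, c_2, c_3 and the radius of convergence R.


Let w = z − z₀, so z = z₀ + w.
Then -5 − z = -5 − (z₀ + w) = (-5 − z₀) − w = -12 − w.
f(z) = 1/(-12 − w)^2 = (1/(-12)^2) · (1 − w/(-12))^{−2}.
By the binomial series (1−u)^{−2} = Σ_{n≥0} C(n+1, 1) u^n for |u|<1, with u = w/(-12):
  c_n = C(n+1, 1) / (-12)^(n+2).
  c_0 = 1/(-12)^2 = 1/144.
  c_1 = 2/(-12)^3 = -1/864.
  c_2 = 3/(-12)^4 = 1/6912.
  c_3 = 4/(-12)^5 = -1/62208.
The series is valid for |w/d| < 1, i.e. |z − z₀| < |d|.
Radius of convergence: R = |-5 − z₀| = |-12| = 12 (distance from z₀ to the singularity z = -5).

c_0 = 1/144, c_1 = -1/864, c_2 = 1/6912, c_3 = -1/62208; R = 12.


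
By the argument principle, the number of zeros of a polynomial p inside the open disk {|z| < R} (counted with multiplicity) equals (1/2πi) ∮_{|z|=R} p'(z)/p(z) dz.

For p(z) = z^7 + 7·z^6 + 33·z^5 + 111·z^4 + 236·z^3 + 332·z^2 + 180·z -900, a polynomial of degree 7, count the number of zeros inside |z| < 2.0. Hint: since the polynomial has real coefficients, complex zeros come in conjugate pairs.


The zeros of p are: (-3 + 1i), (-3 - 1i), 1, (0 + 3i), (0 - 3i), (-1 + 3i), (-1 - 3i).
Their magnitudes are: 3.162, 3.162, 1, 3, 3, 3.162, 3.162.
Zeros with |z| < R = 2.0: 1.
Count = 1.
By the argument principle, (1/2πi) ∮_{|z|=R} p'(z)/p(z) dz equals exactly this count.

Number of zeros inside |z| < 2.0: 1.


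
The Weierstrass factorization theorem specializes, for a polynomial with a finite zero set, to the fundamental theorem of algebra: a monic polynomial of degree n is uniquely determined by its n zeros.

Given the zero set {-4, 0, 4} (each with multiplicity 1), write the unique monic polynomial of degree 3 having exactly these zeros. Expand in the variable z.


The polynomial is p(z) = ∏_{α ∈ S} (z − α), where S = {-4, 0, 4}.
Expanding the product yields: p(z) = z^3 -16·z.
The resulting polynomial has degree 3 and real coefficients as required.

p(z) = z^3 -16·z.


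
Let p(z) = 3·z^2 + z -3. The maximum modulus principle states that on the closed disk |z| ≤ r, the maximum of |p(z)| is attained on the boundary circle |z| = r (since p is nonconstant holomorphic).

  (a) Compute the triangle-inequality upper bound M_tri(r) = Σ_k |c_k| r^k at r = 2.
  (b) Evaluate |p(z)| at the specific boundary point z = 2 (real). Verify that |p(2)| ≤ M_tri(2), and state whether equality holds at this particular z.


Coefficients: c_0 = -3, c_1 = 1, c_2 = 3. Radius r = 2.
Part (a). Triangle bound: M_tri(r) = Σ_k |c_k| r^k
  = |-3|·2^0 + |1|·2^1 + |3|·2^2
  = 3 + 2 + 12 = 17.
This bounds M(r) := max_{|z|=r} |p(z)| from above; equality holds iff all terms c_k z^k can be made to align in phase at a single z on |z|=r.
Part (b). At z = 2 (real, on the circle |z| = r):
  p(2) = (-3)·2^0 + (1)·2^1 + (3)·2^2 = 11.
  |p(2)| = 11.
Check: |p(2)| = 11 ≤ 17 = M_tri(2). ✓ Equality does not hold at z = 2 (the coefficients have mixed signs, so the terms do not all align in phase there).

M_tri(2) = 17; |p(2)| = 11; equality at z=2: no.


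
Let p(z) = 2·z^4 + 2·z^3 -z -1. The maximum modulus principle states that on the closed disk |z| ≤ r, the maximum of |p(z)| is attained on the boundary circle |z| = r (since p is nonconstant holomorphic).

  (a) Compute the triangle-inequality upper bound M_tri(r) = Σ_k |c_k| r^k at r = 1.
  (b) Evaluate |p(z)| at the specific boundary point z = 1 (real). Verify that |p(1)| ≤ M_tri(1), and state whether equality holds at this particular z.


Coefficients: c_0 = -1, c_1 = -1, c_2 = 0, c_3 = 2, c_4 = 2. Radius r = 1.
Part (a). Triangle bound: M_tri(r) = Σ_k |c_k| r^k
  = |-1|·1^0 + |-1|·1^1 + |0|·1^2 + |2|·1^3 + |2|·1^4
  = 1 + 1 + 0 + 2 + 2 = 6.
This bounds M(r) := max_{|z|=r} |p(z)| from above; equality holds iff all terms c_k z^k can be made to align in phase at a single z on |z|=r.
Part (b). At z = 1 (real, on the circle |z| = r):
  p(1) = (-1)·1^0 + (-1)·1^1 + (0)·1^2 + (2)·1^3 + (2)·1^4 = 2.
  |p(1)| = 2.
Check: |p(1)| = 2 ≤ 6 = M_tri(1). ✓ Equality does not hold at z = 1 (the coefficients have mixed signs, so the terms do not all align in phase there).

M_tri(1) = 6; |p(1)| = 2; equality at z=1: no.


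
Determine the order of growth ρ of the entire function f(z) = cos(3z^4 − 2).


Write cos(w) = (e^{iw} ± e^{−iw})/(2 or 2i), so |cos(w)| ≤ e^{|w|}. With w = 3z^4 − 2, |w| ≤ 3r^4 + 2 on |z|=r, giving M(r) ≤ e^{3r^4 + 2} and ρ ≤ 4. For the lower bound, choose z on |z|=r with 3z^4 purely imaginary of modulus 3r^4; then |cos(3z^4 − 2)| grows like e^{3r^4}/2, so ρ ≥ 4. Hence ρ = 4.
Therefore ρ = 4.

Order ρ = 4.


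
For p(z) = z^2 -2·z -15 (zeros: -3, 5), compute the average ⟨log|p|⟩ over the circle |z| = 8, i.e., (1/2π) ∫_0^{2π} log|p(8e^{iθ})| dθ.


Zeros: -3, 5; r = 8.
Inside |z| < r: -3, 5. Outside (|z| ≥ r): ∅.
p(0) = -15, so log|p(0)| = log(15) = 2.7081.
Apply Jensen: I(r) = log|p(0)| + Σ_k log(r/|z_k|), summed over zeros inside |z| < r.
  log(r/|z_k|) for z_k = -3: log(8/3) = 0.9808
  log(r/|z_k|) for z_k = 5: log(8/5) = 0.4700
Sum over inside zeros: 1.4508.
I(r) = log|p(0)| + (inside sum) = 2.7081 + 1.4508 = 4.1589.
Closed form (all zeros inside, monic): I(r) = n·log(r) = 2·log(8) = 4.1589. ✓

I(r) ≈ 4.1589.


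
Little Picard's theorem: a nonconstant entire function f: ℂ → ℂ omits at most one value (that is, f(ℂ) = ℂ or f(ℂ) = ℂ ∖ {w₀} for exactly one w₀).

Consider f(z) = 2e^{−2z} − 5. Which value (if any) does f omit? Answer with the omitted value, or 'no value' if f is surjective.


Little Picard bounds the complement of f(ℂ) to at most one point.
e^{−2z} is never zero on ℂ, so 2·e^{−2z} takes every value in ℂ ∖ {0}. Adding -5 shifts the range to ℂ ∖ {-5}. Thus f omits exactly the value -5.

Omitted value: -5.


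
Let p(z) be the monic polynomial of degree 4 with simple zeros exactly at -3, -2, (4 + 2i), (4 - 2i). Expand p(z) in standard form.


The polynomial is p(z) = ∏_{α ∈ S} (z − α), where S = {-3, -2, (4 + 2i), (4 - 2i)}.
Expanding the product yields: p(z) = z^4 -3·z^3 -14·z^2 + 52·z + 120.
Note conjugate pairs combine to real quadratics: (z − (4+2i))(z − (4−2i)) = z² − 8z + 20.
The resulting polynomial has degree 4 and real coefficients as required.

p(z) = z^4 -3·z^3 -14·z^2 + 52·z + 120.


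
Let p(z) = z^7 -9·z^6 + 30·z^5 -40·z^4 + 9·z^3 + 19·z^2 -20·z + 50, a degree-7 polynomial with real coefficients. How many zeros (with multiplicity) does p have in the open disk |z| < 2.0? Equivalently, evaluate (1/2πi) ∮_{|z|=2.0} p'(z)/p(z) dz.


The zeros of p are: (3 + 1i), (3 - 1i), -1, (2 + 1i), (2 - 1i), (0 + 1i), (0 - 1i).
Their magnitudes are: 3.162, 3.162, 1, 2.236, 2.236, 1, 1.
Zeros with |z| < R = 2.0: -1, (0 + 1i), (0 - 1i).
Count = 3.
By the argument principle, (1/2πi) ∮_{|z|=R} p'(z)/p(z) dz equals exactly this count.

Number of zeros inside |z| < 2.0: 3.


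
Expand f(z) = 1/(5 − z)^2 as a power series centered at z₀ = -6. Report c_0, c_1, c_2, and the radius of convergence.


Let w = z − z₀, so z = z₀ + w.
Then 5 − z = 5 − (z₀ + w) = (5 − z₀) − w = 11 − w.
f(z) = 1/(11 − w)^2 = (1/(11)^2) · (1 − w/(11))^{−2}.
By the binomial series (1−u)^{−2} = Σ_{n≥0} C(n+1, 1) u^n for |u|<1, with u = w/(11):
  c_n = C(n+1, 1) / (11)^(n+2).
  c_0 = 1/(11)^2 = 1/121.
  c_1 = 2/(11)^3 = 2/1331.
  c_2 = 3/(11)^4 = 3/14641.
The series is valid for |w/d| < 1, i.e. |z − z₀| < |d|.
Radius of convergence: R = |5 − z₀| = |11| = 11 (distance from z₀ to the singularity z = 5).

c_0 = 1/121, c_1 = 2/1331, c_2 = 3/14641; R = 11.


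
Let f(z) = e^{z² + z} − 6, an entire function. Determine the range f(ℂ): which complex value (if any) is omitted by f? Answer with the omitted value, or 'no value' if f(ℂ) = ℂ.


Little Picard bounds the complement of f(ℂ) to at most one point.
The exponent g(z) = z² + z is a nonconstant polynomial, hence surjective onto ℂ. So e^{g(z)} takes every value in {e^w : w ∈ ℂ} = ℂ ∖ {0}. Adding -6 shifts the range to ℂ ∖ {-6}. f omits exactly -6.

Omitted value: -6.


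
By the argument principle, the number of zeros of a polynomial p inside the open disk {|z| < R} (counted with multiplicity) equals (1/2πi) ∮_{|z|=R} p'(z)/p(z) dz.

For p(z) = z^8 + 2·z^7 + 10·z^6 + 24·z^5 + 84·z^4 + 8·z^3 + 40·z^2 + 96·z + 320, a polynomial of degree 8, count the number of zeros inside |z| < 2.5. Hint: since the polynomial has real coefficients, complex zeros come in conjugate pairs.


The zeros of p are: (1 + 1i), (1 - 1i), (1 + 3i), (1 - 3i), (-2 + 2i), (-2 - 2i), (-1 + 1i), (-1 - 1i).
Their magnitudes are: 1.414, 1.414, 3.162, 3.162, 2.828, 2.828, 1.414, 1.414.
Zeros with |z| < R = 2.5: (1 + 1i), (1 - 1i), (-1 + 1i), (-1 - 1i).
Count = 4.
By the argument principle, (1/2πi) ∮_{|z|=R} p'(z)/p(z) dz equals exactly this count.

Number of zeros inside |z| < 2.5: 4.


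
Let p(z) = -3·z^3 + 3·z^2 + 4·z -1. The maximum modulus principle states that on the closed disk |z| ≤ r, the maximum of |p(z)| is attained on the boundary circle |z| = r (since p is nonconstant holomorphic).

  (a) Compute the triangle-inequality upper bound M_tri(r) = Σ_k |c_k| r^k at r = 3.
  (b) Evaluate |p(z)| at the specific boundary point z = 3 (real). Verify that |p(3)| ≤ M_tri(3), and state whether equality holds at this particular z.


Coefficients: c_0 = -1, c_1 = 4, c_2 = 3, c_3 = -3. Radius r = 3.
Part (a). Triangle bound: M_tri(r) = Σ_k |c_k| r^k
  = |-1|·3^0 + |4|·3^1 + |3|·3^2 + |-3|·3^3
  = 1 + 12 + 27 + 81 = 121.
This bounds M(r) := max_{|z|=r} |p(z)| from above; equality holds iff all terms c_k z^k can be made to align in phase at a single z on |z|=r.
Part (b). At z = 3 (real, on the circle |z| = r):
  p(3) = (-1)·3^0 + (4)·3^1 + (3)·3^2 + (-3)·3^3 = -43.
  |p(3)| = 43.
Check: |p(3)| = 43 ≤ 121 = M_tri(3). ✓ Equality does not hold at z = 3 (the coefficients have mixed signs, so the terms do not all align in phase there).

M_tri(3) = 121; |p(3)| = 43; equality at z=3: no.


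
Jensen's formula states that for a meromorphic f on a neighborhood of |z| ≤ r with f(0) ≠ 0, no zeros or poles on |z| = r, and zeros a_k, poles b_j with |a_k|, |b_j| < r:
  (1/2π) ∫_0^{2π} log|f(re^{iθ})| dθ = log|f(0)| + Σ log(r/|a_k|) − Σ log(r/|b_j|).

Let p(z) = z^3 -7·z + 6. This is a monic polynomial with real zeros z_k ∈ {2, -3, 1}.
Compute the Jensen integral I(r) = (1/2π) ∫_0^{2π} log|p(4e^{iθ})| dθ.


Zeros: -3, 1, 2; r = 4.
Inside |z| < r: -3, 1, 2. Outside (|z| ≥ r): ∅.
p(0) = 6, so log|p(0)| = log(6) = 1.7918.
Apply Jensen: I(r) = log|p(0)| + Σ_k log(r/|z_k|), summed over zeros inside |z| < r.
  log(r/|z_k|) for z_k = 2: log(4/2) = 0.6931
  log(r/|z_k|) for z_k = -3: log(4/3) = 0.2877
  log(r/|z_k|) for z_k = 1: log(4/1) = 1.3863
Sum over inside zeros: 2.3671.
I(r) = log|p(0)| + (inside sum) = 1.7918 + 2.3671 = 4.1589.
Closed form (all zeros inside, monic): I(r) = n·log(r) = 3·log(4) = 4.1589. ✓

I(r) ≈ 4.1589.


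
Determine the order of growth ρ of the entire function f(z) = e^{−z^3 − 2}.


|e^{−z^3 − 2}| = e^{Re(-1·z^3) + -2} ≤ e^{1|z|^3 + -2} = e^{1r^3 + -2} on |z| = r, so ρ ≤ 3. Choosing z on |z|=r so that -1·z^3 is real positive (always possible by picking arg z appropriately) gives |f(z)| = e^{1r^3 + -2}, matching the bound. The additive constant -2 does not affect log log M(r) ~ 3·log r. Hence ρ = 3.
Therefore ρ = 3.

Order ρ = 3.


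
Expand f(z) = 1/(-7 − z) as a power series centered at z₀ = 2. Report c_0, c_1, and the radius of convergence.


Let w = z − z₀, so z = z₀ + w.
Then -7 − z = -7 − (z₀ + w) = (-7 − z₀) − w = -9 − w.
f(z) = 1/(-9 − w) = (1/(-9)) · 1/(1 − w/(-9)) = Σ_{n≥0} w^n / (-9)^(n+1).
So c_n = 1/(-9)^(n+1):
  c_0 = 1/(-9)^1 = -1/9.
  c_1 = 1/(-9)^2 = 1/81.
The series is valid for |w/d| < 1, i.e. |z − z₀| < |d|.
Radius of convergence: R = |-7 − z₀| = |-9| = 9 (distance from z₀ to the singularity z = -7).

c_0 = -1/9, c_1 = 1/81; R = 9.


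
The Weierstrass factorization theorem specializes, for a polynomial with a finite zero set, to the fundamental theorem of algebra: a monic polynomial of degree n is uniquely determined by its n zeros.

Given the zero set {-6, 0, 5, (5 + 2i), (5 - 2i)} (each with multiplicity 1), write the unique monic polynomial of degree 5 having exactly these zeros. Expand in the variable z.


The polynomial is p(z) = ∏_{α ∈ S} (z − α), where S = {-6, 0, 5, (5 + 2i), (5 - 2i)}.
Expanding the product yields: p(z) = z^5 -9·z^4 -11·z^3 + 329·z^2 -870·z.
Note conjugate pairs combine to real quadratics: (z − (5+2i))(z − (5−2i)) = z² − 10z + 29.
The resulting polynomial has degree 5 and real coefficients as required.

p(z) = z^5 -9·z^4 -11·z^3 + 329·z^2 -870·z.


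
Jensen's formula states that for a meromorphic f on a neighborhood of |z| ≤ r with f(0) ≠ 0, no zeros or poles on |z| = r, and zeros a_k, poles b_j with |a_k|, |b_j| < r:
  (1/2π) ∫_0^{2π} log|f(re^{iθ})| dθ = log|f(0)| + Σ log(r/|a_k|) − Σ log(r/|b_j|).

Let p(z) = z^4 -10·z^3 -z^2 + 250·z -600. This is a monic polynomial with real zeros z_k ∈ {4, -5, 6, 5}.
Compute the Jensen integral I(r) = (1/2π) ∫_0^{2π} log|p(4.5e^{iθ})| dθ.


Zeros: -5, 4, 5, 6; r = 4.5.
Inside |z| < r: 4. Outside (|z| ≥ r): -5, 5, 6.
p(0) = -600, so log|p(0)| = log(600) = 6.3969.
Apply Jensen: I(r) = log|p(0)| + Σ_k log(r/|z_k|), summed over zeros inside |z| < r.
  log(r/|z_k|) for z_k = 4: log(4.5/4) = 0.1178
  Outside zeros (-5, 5, 6) contribute nothing to the Jensen sum.
Sum over inside zeros: 0.1178.
I(r) = log|p(0)| + (inside sum) = 6.3969 + 0.1178 = 6.5147.
Note: since some zeros are outside |z| ≤ r, the simplified n·log(r) form does NOT apply — only the inside zeros contribute.

I(r) ≈ 6.5147.


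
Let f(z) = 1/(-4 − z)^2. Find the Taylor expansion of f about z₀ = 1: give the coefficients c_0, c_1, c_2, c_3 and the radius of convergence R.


Let w = z − z₀, so z = z₀ + w.
Then -4 − z = -4 − (z₀ + w) = (-4 − z₀) − w = -5 − w.
f(z) = 1/(-5 − w)^2 = (1/(-5)^2) · (1 − w/(-5))^{−2}.
By the binomial series (1−u)^{−2} = Σ_{n≥0} C(n+1, 1) u^n for |u|<1, with u = w/(-5):
  c_n = C(n+1, 1) / (-5)^(n+2).
  c_0 = 1/(-5)^2 = 1/25.
  c_1 = 2/(-5)^3 = -2/125.
  c_2 = 3/(-5)^4 = 3/625.
  c_3 = 4/(-5)^5 = -4/3125.
The series is valid for |w/d| < 1, i.e. |z − z₀| < |d|.
Radius of convergence: R = |-4 − z₀| = |-5| = 5 (distance from z₀ to the singularity z = -4).

c_0 = 1/25, c_1 = -2/125, c_2 = 3/625, c_3 = -4/3125; R = 5.


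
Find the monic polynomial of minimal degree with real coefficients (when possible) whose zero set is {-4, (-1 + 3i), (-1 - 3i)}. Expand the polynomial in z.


The polynomial is p(z) = ∏_{α ∈ S} (z − α), where S = {-4, (-1 + 3i), (-1 - 3i)}.
Expanding the product yields: p(z) = z^3 + 6·z^2 + 18·z + 40.
Note conjugate pairs combine to real quadratics: (z − (-1+3i))(z − (-1−3i)) = z² + 2z + 10.
The resulting polynomial has degree 3 and real coefficients as required.

p(z) = z^3 + 6·z^2 + 18·z + 40.


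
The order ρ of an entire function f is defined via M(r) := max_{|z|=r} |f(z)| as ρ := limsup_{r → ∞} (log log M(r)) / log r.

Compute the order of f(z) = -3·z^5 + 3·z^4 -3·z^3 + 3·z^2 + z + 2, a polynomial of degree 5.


|f(z)| ≤ Σ|c_k|·r^k = O(r^5) as r → ∞. Polynomial growth is O(e^{r^ε}) for every ε > 0 (since r^5/e^{r^ε} → 0), so ρ ≤ ε for all ε > 0, i.e. ρ = 0. Every nonconstant polynomial has order 0.
Therefore ρ = 0.

Order ρ = 0.


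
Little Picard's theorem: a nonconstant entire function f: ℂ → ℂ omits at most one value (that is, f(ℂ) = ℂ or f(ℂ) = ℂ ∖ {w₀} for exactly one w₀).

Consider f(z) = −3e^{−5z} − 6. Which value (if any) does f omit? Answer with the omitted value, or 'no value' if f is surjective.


Little Picard bounds the complement of f(ℂ) to at most one point.
e^{−5z} is never zero on ℂ, so -3·e^{−5z} takes every value in ℂ ∖ {0}. Adding -6 shifts the range to ℂ ∖ {-6}. Thus f omits exactly the value -6.

Omitted value: -6.


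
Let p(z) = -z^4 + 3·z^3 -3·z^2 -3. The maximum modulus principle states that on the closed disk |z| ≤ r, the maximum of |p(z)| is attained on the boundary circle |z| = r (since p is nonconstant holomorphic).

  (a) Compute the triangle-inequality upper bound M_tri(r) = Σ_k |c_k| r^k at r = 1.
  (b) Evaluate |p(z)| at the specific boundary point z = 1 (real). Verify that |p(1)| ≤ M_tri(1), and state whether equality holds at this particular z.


Coefficients: c_0 = -3, c_1 = 0, c_2 = -3, c_3 = 3, c_4 = -1. Radius r = 1.
Part (a). Triangle bound: M_tri(r) = Σ_k |c_k| r^k
  = |-3|·1^0 + |0|·1^1 + |-3|·1^2 + |3|·1^3 + |-1|·1^4
  = 3 + 0 + 3 + 3 + 1 = 10.
This bounds M(r) := max_{|z|=r} |p(z)| from above; equality holds iff all terms c_k z^k can be made to align in phase at a single z on |z|=r.
Part (b). At z = 1 (real, on the circle |z| = r):
  p(1) = (-3)·1^0 + (0)·1^1 + (-3)·1^2 + (3)·1^3 + (-1)·1^4 = -4.
  |p(1)| = 4.
Check: |p(1)| = 4 ≤ 10 = M_tri(1). ✓ Equality does not hold at z = 1 (the coefficients have mixed signs, so the terms do not all align in phase there).

M_tri(1) = 10; |p(1)| = 4; equality at z=1: no.


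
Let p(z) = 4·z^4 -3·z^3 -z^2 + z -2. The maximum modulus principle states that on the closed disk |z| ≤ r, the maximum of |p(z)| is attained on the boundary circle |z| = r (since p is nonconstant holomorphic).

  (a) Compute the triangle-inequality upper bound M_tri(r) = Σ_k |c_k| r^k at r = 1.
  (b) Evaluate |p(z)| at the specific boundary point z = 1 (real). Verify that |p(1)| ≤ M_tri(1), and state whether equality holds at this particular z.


Coefficients: c_0 = -2, c_1 = 1, c_2 = -1, c_3 = -3, c_4 = 4. Radius r = 1.
Part (a). Triangle bound: M_tri(r) = Σ_k |c_k| r^k
  = |-2|·1^0 + |1|·1^1 + |-1|·1^2 + |-3|·1^3 + |4|·1^4
  = 2 + 1 + 1 + 3 + 4 = 11.
This bounds M(r) := max_{|z|=r} |p(z)| from above; equality holds iff all terms c_k z^k can be made to align in phase at a single z on |z|=r.
Part (b). At z = 1 (real, on the circle |z| = r):
  p(1) = (-2)·1^0 + (1)·1^1 + (-1)·1^2 + (-3)·1^3 + (4)·1^4 = -1.
  |p(1)| = 1.
Check: |p(1)| = 1 ≤ 11 = M_tri(1). ✓ Equality does not hold at z = 1 (the coefficients have mixed signs, so the terms do not all align in phase there).

M_tri(1) = 11; |p(1)| = 1; equality at z=1: no.


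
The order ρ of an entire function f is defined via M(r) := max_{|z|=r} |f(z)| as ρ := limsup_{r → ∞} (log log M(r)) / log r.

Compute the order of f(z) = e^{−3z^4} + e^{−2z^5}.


Each summand is entire of order 4 and 5 respectively (as in the single-exponential case). The order of a sum is at most the max of the orders, so ρ ≤ 5. For the lower bound: on |z|=r choose arg z so that -2z^5 is real positive; then |e^{-2z^5}| = e^{2r^5} while |e^{-3z^4}| ≤ e^{3r^4} = o(e^{2r^5}). So |f| ≥ e^{2r^5}(1 − o(1)) and ρ ≥ 5. Hence ρ = max(4, 5) = 5.
Therefore ρ = 5.

Order ρ = 5.


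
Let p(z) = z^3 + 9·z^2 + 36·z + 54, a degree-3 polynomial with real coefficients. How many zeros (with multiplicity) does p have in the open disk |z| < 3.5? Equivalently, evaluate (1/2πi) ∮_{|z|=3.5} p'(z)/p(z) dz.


The zeros of p are: (-3 + 3i), (-3 - 3i), -3.
Their magnitudes are: 4.243, 4.243, 3.
Zeros with |z| < R = 3.5: -3.
Count = 1.
By the argument principle, (1/2πi) ∮_{|z|=R} p'(z)/p(z) dz equals exactly this count.

Number of zeros inside |z| < 3.5: 1.


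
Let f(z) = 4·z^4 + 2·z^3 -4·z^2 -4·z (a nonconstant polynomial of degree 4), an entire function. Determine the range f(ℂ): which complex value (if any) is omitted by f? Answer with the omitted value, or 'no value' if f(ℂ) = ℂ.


Little Picard bounds the complement of f(ℂ) to at most one point.
For every w ∈ ℂ, the equation p(z) − w = 0 is a nonconstant polynomial in z and hence has at least one root by the fundamental theorem of algebra. So p is surjective onto ℂ, omitting no value.

Omitted value: no value.


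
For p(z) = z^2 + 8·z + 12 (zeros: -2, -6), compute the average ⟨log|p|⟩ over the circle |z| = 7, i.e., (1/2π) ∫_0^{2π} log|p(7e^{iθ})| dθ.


Zeros: -6, -2; r = 7.
Inside |z| < r: -6, -2. Outside (|z| ≥ r): ∅.
p(0) = 12, so log|p(0)| = log(12) = 2.4849.
Apply Jensen: I(r) = log|p(0)| + Σ_k log(r/|z_k|), summed over zeros inside |z| < r.
  log(r/|z_k|) for z_k = -2: log(7/2) = 1.2528
  log(r/|z_k|) for z_k = -6: log(7/6) = 0.1542
Sum over inside zeros: 1.4069.
I(r) = log|p(0)| + (inside sum) = 2.4849 + 1.4069 = 3.8918.
Closed form (all zeros inside, monic): I(r) = n·log(r) = 2·log(7) = 3.8918. ✓

I(r) ≈ 3.8918.


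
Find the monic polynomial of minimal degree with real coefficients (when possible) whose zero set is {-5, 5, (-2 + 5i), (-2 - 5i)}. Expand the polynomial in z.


The polynomial is p(z) = ∏_{α ∈ S} (z − α), where S = {-5, 5, (-2 + 5i), (-2 - 5i)}.
Expanding the product yields: p(z) = z^4 + 4·z^3 + 4·z^2 -100·z -725.
Note conjugate pairs combine to real quadratics: (z − (-2+5i))(z − (-2−5i)) = z² + 4z + 29.
The resulting polynomial has degree 4 and real coefficients as required.

p(z) = z^4 + 4·z^3 + 4·z^2 -100·z -725.


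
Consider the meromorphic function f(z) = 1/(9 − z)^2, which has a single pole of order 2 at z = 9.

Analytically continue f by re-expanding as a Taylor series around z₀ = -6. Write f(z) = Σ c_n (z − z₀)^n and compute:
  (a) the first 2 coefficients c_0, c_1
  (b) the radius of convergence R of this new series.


Let w = z − z₀, so z = z₀ + w.
Then 9 − z = 9 − (z₀ + w) = (9 − z₀) − w = 15 − w.
f(z) = 1/(15 − w)^2 = (1/(15)^2) · (1 − w/(15))^{−2}.
By the binomial series (1−u)^{−2} = Σ_{n≥0} C(n+1, 1) u^n for |u|<1, with u = w/(15):
  c_n = C(n+1, 1) / (15)^(n+2).
  c_0 = 1/(15)^2 = 1/225.
  c_1 = 2/(15)^3 = 2/3375.
The series is valid for |w/d| < 1, i.e. |z − z₀| < |d|.
Radius of convergence: R = |9 − z₀| = |15| = 15 (distance from z₀ to the singularity z = 9).

c_0 = 1/225, c_1 = 2/3375; R = 15.


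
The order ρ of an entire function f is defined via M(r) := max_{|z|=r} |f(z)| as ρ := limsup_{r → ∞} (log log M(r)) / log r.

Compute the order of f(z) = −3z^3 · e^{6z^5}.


M(r) = max_{|z|=r} |-3|·|z|^3·|e^{6z^5}| = 3·r^3 · e^{6r^5} (the factors attain their maxima compatibly on |z|=r). Then log M(r) = log 3 + 3·log r + 6r^5, dominated by the last term, so log log M(r) ~ 5·log r. The polynomial factor -3z^3 contributes only a log r term and does not affect the order. ρ = 5.
Therefore ρ = 5.

Order ρ = 5.


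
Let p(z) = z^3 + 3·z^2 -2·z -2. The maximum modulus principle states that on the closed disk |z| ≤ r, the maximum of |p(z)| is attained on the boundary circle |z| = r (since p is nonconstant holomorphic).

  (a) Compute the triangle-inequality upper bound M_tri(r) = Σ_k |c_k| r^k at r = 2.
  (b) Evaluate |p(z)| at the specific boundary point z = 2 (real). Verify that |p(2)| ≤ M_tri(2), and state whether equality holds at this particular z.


Coefficients: c_0 = -2, c_1 = -2, c_2 = 3, c_3 = 1. Radius r = 2.
Part (a). Triangle bound: M_tri(r) = Σ_k |c_k| r^k
  = |-2|·2^0 + |-2|·2^1 + |3|·2^2 + |1|·2^3
  = 2 + 4 + 12 + 8 = 26.
This bounds M(r) := max_{|z|=r} |p(z)| from above; equality holds iff all terms c_k z^k can be made to align in phase at a single z on |z|=r.
Part (b). At z = 2 (real, on the circle |z| = r):
  p(2) = (-2)·2^0 + (-2)·2^1 + (3)·2^2 + (1)·2^3 = 14.
  |p(2)| = 14.
Check: |p(2)| = 14 ≤ 26 = M_tri(2). ✓ Equality does not hold at z = 2 (the coefficients have mixed signs, so the terms do not all align in phase there).

M_tri(2) = 26; |p(2)| = 14; equality at z=2: no.


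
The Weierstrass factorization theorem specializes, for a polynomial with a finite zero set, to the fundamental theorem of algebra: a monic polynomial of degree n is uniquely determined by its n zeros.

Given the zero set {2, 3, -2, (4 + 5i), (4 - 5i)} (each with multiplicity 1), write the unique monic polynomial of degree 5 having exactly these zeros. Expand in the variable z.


The polynomial is p(z) = ∏_{α ∈ S} (z − α), where S = {2, 3, -2, (4 + 5i), (4 - 5i)}.
Expanding the product yields: p(z) = z^5 -11·z^4 + 61·z^3 -79·z^2 -260·z + 492.
Note conjugate pairs combine to real quadratics: (z − (4+5i))(z − (4−5i)) = z² − 8z + 41.
The resulting polynomial has degree 5 and real coefficients as required.

p(z) = z^5 -11·z^4 + 61·z^3 -79·z^2 -260·z + 492.


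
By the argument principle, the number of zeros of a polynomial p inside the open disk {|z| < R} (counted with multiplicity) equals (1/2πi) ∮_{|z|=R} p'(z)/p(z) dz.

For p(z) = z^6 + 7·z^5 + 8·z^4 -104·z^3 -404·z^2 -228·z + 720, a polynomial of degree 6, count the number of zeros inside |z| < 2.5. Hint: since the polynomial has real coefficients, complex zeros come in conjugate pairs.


The zeros of p are: 4, 1, (-3 + 3i), (-3 - 3i), (-3 + 1i), (-3 - 1i).
Their magnitudes are: 4, 1, 4.243, 4.243, 3.162, 3.162.
Zeros with |z| < R = 2.5: 1.
Count = 1.
By the argument principle, (1/2πi) ∮_{|z|=R} p'(z)/p(z) dz equals exactly this count.

Number of zeros inside |z| < 2.5: 1.


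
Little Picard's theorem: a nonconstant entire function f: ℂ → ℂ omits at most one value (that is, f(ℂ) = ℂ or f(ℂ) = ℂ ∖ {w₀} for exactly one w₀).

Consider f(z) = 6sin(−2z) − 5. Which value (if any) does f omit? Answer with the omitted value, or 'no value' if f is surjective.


Little Picard bounds the complement of f(ℂ) to at most one point.
sin is entire and surjective onto ℂ: for every w ∈ ℂ, sin(ζ) = w has a solution ζ ∈ ℂ (e.g., via the complex inverse arcsin). With ζ = −2z this gives z = ζ/(-2). Then 6·sin(−2z) takes every value in 6·ℂ = ℂ, and adding -5 is a bijection of ℂ. So f is surjective and omits no value. (Note: only on the real line is sin bounded by [−1, 1].)

Omitted value: no value.


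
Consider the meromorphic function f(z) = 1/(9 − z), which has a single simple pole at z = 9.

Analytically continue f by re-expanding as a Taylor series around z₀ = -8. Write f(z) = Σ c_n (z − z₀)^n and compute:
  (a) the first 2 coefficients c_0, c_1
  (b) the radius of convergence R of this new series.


Let w = z − z₀, so z = z₀ + w.
Then 9 − z = 9 − (z₀ + w) = (9 − z₀) − w = 17 − w.
f(z) = 1/(17 − w) = (1/(17)) · 1/(1 − w/(17)) = Σ_{n≥0} w^n / (17)^(n+1).
So c_n = 1/(17)^(n+1):
  c_0 = 1/(17)^1 = 1/17.
  c_1 = 1/(17)^2 = 1/289.
The series is valid for |w/d| < 1, i.e. |z − z₀| < |d|.
Radius of convergence: R = |9 − z₀| = |17| = 17 (distance from z₀ to the singularity z = 9).

c_0 = 1/17, c_1 = 1/289; R = 17.


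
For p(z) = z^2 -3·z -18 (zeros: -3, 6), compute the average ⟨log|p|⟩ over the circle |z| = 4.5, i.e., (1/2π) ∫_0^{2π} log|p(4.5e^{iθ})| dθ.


Zeros: -3, 6; r = 4.5.
Inside |z| < r: -3. Outside (|z| ≥ r): 6.
p(0) = -18, so log|p(0)| = log(18) = 2.8904.
Apply Jensen: I(r) = log|p(0)| + Σ_k log(r/|z_k|), summed over zeros inside |z| < r.
  log(r/|z_k|) for z_k = -3: log(4.5/3) = 0.4055
  Outside zeros (6) contribute nothing to the Jensen sum.
Sum over inside zeros: 0.4055.
I(r) = log|p(0)| + (inside sum) = 2.8904 + 0.4055 = 3.2958.
Note: since some zeros are outside |z| ≤ r, the simplified n·log(r) form does NOT apply — only the inside zeros contribute.

I(r) ≈ 3.2958.


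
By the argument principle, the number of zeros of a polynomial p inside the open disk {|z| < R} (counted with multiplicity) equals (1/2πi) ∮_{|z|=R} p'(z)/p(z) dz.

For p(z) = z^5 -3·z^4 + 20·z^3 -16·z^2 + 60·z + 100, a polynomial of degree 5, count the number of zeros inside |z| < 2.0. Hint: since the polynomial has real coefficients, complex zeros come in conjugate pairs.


The zeros of p are: (1 + 3i), (1 - 3i), -1, (1 + 3i), (1 - 3i).
Their magnitudes are: 3.162, 3.162, 1, 3.162, 3.162.
Zeros with |z| < R = 2.0: -1.
Count = 1.
By the argument principle, (1/2πi) ∮_{|z|=R} p'(z)/p(z) dz equals exactly this count.

Number of zeros inside |z| < 2.0: 1.


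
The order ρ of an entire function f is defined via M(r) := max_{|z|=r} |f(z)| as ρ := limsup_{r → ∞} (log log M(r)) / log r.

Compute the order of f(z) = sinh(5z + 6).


sinh(w) is a linear combination of e^{iw} and e^{−iw} (or e^w, e^{−w} in the hyperbolic case), so |sinh(w)| ≤ e^{|w|}. With w = 5z + 6, |w| ≤ 5|z| + 6 = 5r + 6 on |z| = r, giving M(r) ≤ e^{5r + 6}, so ρ ≤ 1. On a suitable ray (z = it for sin/cos; z = t for sinh/cosh, t real → ∞), |sinh(5z + 6)| grows like e^{5|t|}/2, so ρ ≥ 1. Hence ρ = 1.
Therefore ρ = 1.

Order ρ = 1.


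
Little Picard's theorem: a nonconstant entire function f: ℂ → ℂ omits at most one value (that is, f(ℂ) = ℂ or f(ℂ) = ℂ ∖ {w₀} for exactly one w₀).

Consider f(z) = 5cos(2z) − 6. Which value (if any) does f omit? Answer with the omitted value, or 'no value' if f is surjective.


Little Picard bounds the complement of f(ℂ) to at most one point.
cos is entire and surjective onto ℂ: for every w ∈ ℂ, cos(ζ) = w has a solution ζ ∈ ℂ (e.g., via the complex inverse arccos). With ζ = 2z this gives z = ζ/(2). Then 5·cos(2z) takes every value in 5·ℂ = ℂ, and adding -6 is a bijection of ℂ. So f is surjective and omits no value. (Note: only on the real line is cos bounded by [−1, 1].)

Omitted value: no value.


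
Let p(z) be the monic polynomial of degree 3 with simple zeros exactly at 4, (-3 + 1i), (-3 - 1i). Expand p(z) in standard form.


The polynomial is p(z) = ∏_{α ∈ S} (z − α), where S = {4, (-3 + 1i), (-3 - 1i)}.
Expanding the product yields: p(z) = z^3 + 2·z^2 -14·z -40.
Note conjugate pairs combine to real quadratics: (z − (-3+1i))(z − (-3−1i)) = z² + 6z + 10.
The resulting polynomial has degree 3 and real coefficients as required.

p(z) = z^3 + 2·z^2 -14·z -40.


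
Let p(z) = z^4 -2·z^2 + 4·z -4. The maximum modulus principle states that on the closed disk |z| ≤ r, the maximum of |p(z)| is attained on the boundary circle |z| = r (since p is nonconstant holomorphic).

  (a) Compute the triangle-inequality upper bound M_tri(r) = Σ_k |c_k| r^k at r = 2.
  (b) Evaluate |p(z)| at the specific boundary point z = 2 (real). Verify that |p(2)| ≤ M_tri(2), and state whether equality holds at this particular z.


Coefficients: c_0 = -4, c_1 = 4, c_2 = -2, c_3 = 0, c_4 = 1. Radius r = 2.
Part (a). Triangle bound: M_tri(r) = Σ_k |c_k| r^k
  = |-4|·2^0 + |4|·2^1 + |-2|·2^2 + |0|·2^3 + |1|·2^4
  = 4 + 8 + 8 + 0 + 16 = 36.
This bounds M(r) := max_{|z|=r} |p(z)| from above; equality holds iff all terms c_k z^k can be made to align in phase at a single z on |z|=r.
Part (b). At z = 2 (real, on the circle |z| = r):
  p(2) = (-4)·2^0 + (4)·2^1 + (-2)·2^2 + (0)·2^3 + (1)·2^4 = 12.
  |p(2)| = 12.
Check: |p(2)| = 12 ≤ 36 = M_tri(2). ✓ Equality does not hold at z = 2 (the coefficients have mixed signs, so the terms do not all align in phase there).

M_tri(2) = 36; |p(2)| = 12; equality at z=2: no.


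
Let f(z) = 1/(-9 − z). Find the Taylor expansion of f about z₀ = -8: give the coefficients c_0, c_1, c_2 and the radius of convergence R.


Let w = z − z₀, so z = z₀ + w.
Then -9 − z = -9 − (z₀ + w) = (-9 − z₀) − w = -1 − w.
f(z) = 1/(-1 − w) = (1/(-1)) · 1/(1 − w/(-1)) = Σ_{n≥0} w^n / (-1)^(n+1).
So c_n = 1/(-1)^(n+1):
  c_0 = 1/(-1)^1 = -1.
  c_1 = 1/(-1)^2 = 1.
  c_2 = 1/(-1)^3 = -1.
The series is valid for |w/d| < 1, i.e. |z − z₀| < |d|.
Radius of convergence: R = |-9 − z₀| = |-1| = 1 (distance from z₀ to the singularity z = -9).

c_0 = -1, c_1 = 1, c_2 = -1; R = 1.


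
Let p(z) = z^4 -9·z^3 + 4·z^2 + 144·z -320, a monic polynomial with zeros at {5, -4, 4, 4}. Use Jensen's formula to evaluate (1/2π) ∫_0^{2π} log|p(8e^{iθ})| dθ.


Zeros: -4, 4, 4, 5; r = 8.
Inside |z| < r: -4, 4, 4, 5. Outside (|z| ≥ r): ∅.
p(0) = -320, so log|p(0)| = log(320) = 5.7683.
Apply Jensen: I(r) = log|p(0)| + Σ_k log(r/|z_k|), summed over zeros inside |z| < r.
  log(r/|z_k|) for z_k = 5: log(8/5) = 0.4700
  log(r/|z_k|) for z_k = -4: log(8/4) = 0.6931
  log(r/|z_k|) for z_k = 4: log(8/4) = 0.6931
  log(r/|z_k|) for z_k = 4: log(8/4) = 0.6931
Sum over inside zeros: 2.5494.
I(r) = log|p(0)| + (inside sum) = 5.7683 + 2.5494 = 8.3178.
Closed form (all zeros inside, monic): I(r) = n·log(r) = 4·log(8) = 8.3178. ✓

I(r) ≈ 8.3178.


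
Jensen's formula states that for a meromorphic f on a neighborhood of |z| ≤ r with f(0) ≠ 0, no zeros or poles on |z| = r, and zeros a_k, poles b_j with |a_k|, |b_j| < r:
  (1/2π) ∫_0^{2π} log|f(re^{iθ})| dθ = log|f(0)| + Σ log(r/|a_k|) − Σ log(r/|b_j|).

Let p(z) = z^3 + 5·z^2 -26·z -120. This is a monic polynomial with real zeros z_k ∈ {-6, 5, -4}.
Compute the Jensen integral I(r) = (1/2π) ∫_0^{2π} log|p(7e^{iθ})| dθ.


Zeros: -6, -4, 5; r = 7.
Inside |z| < r: -6, -4, 5. Outside (|z| ≥ r): ∅.
p(0) = -120, so log|p(0)| = log(120) = 4.7875.
Apply Jensen: I(r) = log|p(0)| + Σ_k log(r/|z_k|), summed over zeros inside |z| < r.
  log(r/|z_k|) for z_k = -6: log(7/6) = 0.1542
  log(r/|z_k|) for z_k = 5: log(7/5) = 0.3365
  log(r/|z_k|) for z_k = -4: log(7/4) = 0.5596
Sum over inside zeros: 1.0502.
I(r) = log|p(0)| + (inside sum) = 4.7875 + 1.0502 = 5.8377.
Closed form (all zeros inside, monic): I(r) = n·log(r) = 3·log(7) = 5.8377. ✓

I(r) ≈ 5.8377.


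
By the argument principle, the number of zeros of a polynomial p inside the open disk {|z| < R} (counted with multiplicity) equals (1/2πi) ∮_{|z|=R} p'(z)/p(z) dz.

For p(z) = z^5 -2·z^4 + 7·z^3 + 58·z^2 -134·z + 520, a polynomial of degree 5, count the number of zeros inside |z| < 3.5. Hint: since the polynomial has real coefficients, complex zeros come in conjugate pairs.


The zeros of p are: (2 + 3i), (2 - 3i), -4, (1 + 3i), (1 - 3i).
Their magnitudes are: 3.606, 3.606, 4, 3.162, 3.162.
Zeros with |z| < R = 3.5: (1 + 3i), (1 - 3i).
Count = 2.
By the argument principle, (1/2πi) ∮_{|z|=R} p'(z)/p(z) dz equals exactly this count.

Number of zeros inside |z| < 3.5: 2.


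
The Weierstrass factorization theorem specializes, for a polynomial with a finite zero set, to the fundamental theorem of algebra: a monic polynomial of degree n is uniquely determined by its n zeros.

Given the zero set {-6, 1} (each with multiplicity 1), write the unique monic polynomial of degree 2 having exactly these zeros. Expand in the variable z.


The polynomial is p(z) = ∏_{α ∈ S} (z − α), where S = {-6, 1}.
Expanding the product yields: p(z) = z^2 + 5·z -6.
The resulting polynomial has degree 2 and real coefficients as required.

p(z) = z^2 + 5·z -6.


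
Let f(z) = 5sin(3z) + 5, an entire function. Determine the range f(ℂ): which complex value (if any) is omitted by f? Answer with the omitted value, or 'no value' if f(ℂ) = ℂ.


Little Picard bounds the complement of f(ℂ) to at most one point.
sin is entire and surjective onto ℂ: for every w ∈ ℂ, sin(ζ) = w has a solution ζ ∈ ℂ (e.g., via the complex inverse arcsin). With ζ = 3z this gives z = ζ/(3). Then 5·sin(3z) takes every value in 5·ℂ = ℂ, and adding 5 is a bijection of ℂ. So f is surjective and omits no value. (Note: only on the real line is sin bounded by [−1, 1].)

Omitted value: no value.


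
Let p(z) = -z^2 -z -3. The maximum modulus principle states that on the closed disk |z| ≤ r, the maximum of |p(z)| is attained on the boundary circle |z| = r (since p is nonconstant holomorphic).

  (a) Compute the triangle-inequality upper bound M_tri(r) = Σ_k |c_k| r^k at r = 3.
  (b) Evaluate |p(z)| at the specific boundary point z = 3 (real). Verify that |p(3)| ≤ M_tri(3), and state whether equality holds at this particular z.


Coefficients: c_0 = -3, c_1 = -1, c_2 = -1. Radius r = 3.
Part (a). Triangle bound: M_tri(r) = Σ_k |c_k| r^k
  = |-3|·3^0 + |-1|·3^1 + |-1|·3^2
  = 3 + 3 + 9 = 15.
This bounds M(r) := max_{|z|=r} |p(z)| from above; equality holds iff all terms c_k z^k can be made to align in phase at a single z on |z|=r.
Part (b). At z = 3 (real, on the circle |z| = r):
  p(3) = (-3)·3^0 + (-1)·3^1 + (-1)·3^2 = -15.
  |p(3)| = 15.
Since all nonzero coefficients share the same sign, |p(3)| = 15 = M_tri(3); the triangle bound is attained at z = 3, so in fact M(r) = 15.

M_tri(3) = 15; |p(3)| = 15; equality at z=3: yes.


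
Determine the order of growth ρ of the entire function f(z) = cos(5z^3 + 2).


Write cos(w) = (e^{iw} ± e^{−iw})/(2 or 2i), so |cos(w)| ≤ e^{|w|}. With w = 5z^3 + 2, |w| ≤ 5r^3 + 2 on |z|=r, giving M(r) ≤ e^{5r^3 + 2} and ρ ≤ 3. For the lower bound, choose z on |z|=r with 5z^3 purely imaginary of modulus 5r^3; then |cos(5z^3 + 2)| grows like e^{5r^3}/2, so ρ ≥ 3. Hence ρ = 3.
Therefore ρ = 3.

Order ρ = 3.


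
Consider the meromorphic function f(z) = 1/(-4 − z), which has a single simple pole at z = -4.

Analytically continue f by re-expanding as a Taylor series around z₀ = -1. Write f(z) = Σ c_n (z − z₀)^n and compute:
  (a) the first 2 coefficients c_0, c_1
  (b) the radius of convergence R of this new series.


Let w = z − z₀, so z = z₀ + w.
Then -4 − z = -4 − (z₀ + w) = (-4 − z₀) − w = -3 − w.
f(z) = 1/(-3 − w) = (1/(-3)) · 1/(1 − w/(-3)) = Σ_{n≥0} w^n / (-3)^(n+1).
So c_n = 1/(-3)^(n+1):
  c_0 = 1/(-3)^1 = -1/3.
  c_1 = 1/(-3)^2 = 1/9.
The series is valid for |w/d| < 1, i.e. |z − z₀| < |d|.
Radius of convergence: R = |-4 − z₀| = |-3| = 3 (distance from z₀ to the singularity z = -4).

c_0 = -1/3, c_1 = 1/9; R = 3.


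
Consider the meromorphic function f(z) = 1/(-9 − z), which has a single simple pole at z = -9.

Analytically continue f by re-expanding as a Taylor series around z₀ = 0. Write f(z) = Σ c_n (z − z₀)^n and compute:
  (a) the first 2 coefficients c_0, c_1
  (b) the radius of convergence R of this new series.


Let w = z − z₀, so z = z₀ + w.
Then -9 − z = -9 − (z₀ + w) = (-9 − z₀) − w = -9 − w.
f(z) = 1/(-9 − w) = (1/(-9)) · 1/(1 − w/(-9)) = Σ_{n≥0} w^n / (-9)^(n+1).
So c_n = 1/(-9)^(n+1):
  c_0 = 1/(-9)^1 = -1/9.
  c_1 = 1/(-9)^2 = 1/81.
The series is valid for |w/d| < 1, i.e. |z − z₀| < |d|.
Radius of convergence: R = |-9 − z₀| = |-9| = 9 (distance from z₀ to the singularity z = -9).

c_0 = -1/9, c_1 = 1/81; R = 9.


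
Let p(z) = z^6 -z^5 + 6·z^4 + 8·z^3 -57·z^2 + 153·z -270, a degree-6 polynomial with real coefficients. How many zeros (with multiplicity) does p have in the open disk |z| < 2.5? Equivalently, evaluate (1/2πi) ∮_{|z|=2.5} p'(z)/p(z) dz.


The zeros of p are: -3, (0 + 3i), (0 - 3i), (1 + 2i), (1 - 2i), 2.
Their magnitudes are: 3, 3, 3, 2.236, 2.236, 2.
Zeros with |z| < R = 2.5: (1 + 2i), (1 - 2i), 2.
Count = 3.
By the argument principle, (1/2πi) ∮_{|z|=R} p'(z)/p(z) dz equals exactly this count.

Number of zeros inside |z| < 2.5: 3.


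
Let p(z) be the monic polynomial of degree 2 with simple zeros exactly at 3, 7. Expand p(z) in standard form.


The polynomial is p(z) = ∏_{α ∈ S} (z − α), where S = {3, 7}.
Expanding the product yields: p(z) = z^2 -10·z + 21.
The resulting polynomial has degree 2 and real coefficients as required.

p(z) = z^2 -10·z + 21.
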